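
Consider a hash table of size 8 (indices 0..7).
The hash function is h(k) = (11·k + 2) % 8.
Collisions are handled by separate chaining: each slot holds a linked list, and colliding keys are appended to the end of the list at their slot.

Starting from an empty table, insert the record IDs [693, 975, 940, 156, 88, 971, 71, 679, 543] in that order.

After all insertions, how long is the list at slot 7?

4

Insert 693: h=1, bucket 1 empty -> new chain.
Insert 975: h=7, bucket 7 empty -> new chain.
Insert 940: h=6, bucket 6 empty -> new chain.
Insert 156: h=6, bucket 6 nonempty -> append to chain.
Insert 88: h=2, bucket 2 empty -> new chain.
Insert 971: h=3, bucket 3 empty -> new chain.
Insert 71: h=7, bucket 7 nonempty -> append to chain.
Insert 679: h=7, bucket 7 nonempty -> append to chain.
Insert 543: h=7, bucket 7 nonempty -> append to chain.
Final buckets:
0: ∅
1: 693
2: 88
3: 971
4: ∅
5: ∅
6: 940 -> 156
7: 975 -> 71 -> 679 -> 543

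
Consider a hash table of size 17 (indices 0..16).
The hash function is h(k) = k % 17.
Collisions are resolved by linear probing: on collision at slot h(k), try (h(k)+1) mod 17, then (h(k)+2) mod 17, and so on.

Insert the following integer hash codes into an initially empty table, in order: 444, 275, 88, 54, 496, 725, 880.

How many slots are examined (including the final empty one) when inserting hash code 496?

444 hashes to 2; slot 2 is free => place at 2.
275 hashes to 3; slot 3 is free => place at 3.
88 hashes to 3; 3 taken => place at 4.
54 hashes to 3; 3,4 taken => place at 5.
496 hashes to 3; 3,4,5 taken => place at 6.
725 hashes to 11; slot 11 is free => place at 11.
880 hashes to 13; slot 13 is free => place at 13.
Table: [∅, ∅, 444, 275, 88, 54, 496, ∅, ∅, ∅, ∅, 725, ∅, 880, ∅, ∅, ∅]

4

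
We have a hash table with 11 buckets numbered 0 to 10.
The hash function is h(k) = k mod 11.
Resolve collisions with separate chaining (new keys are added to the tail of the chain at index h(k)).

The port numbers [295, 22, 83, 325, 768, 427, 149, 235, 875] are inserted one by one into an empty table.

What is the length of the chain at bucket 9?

3

Insert 295: h=9, bucket 9 empty → new chain.
Insert 22: h=0, bucket 0 empty → new chain.
Insert 83: h=6, bucket 6 empty → new chain.
Insert 325: h=6, bucket 6 nonempty → append to chain.
Insert 768: h=9, bucket 9 nonempty → append to chain.
Insert 427: h=9, bucket 9 nonempty → append to chain.
Insert 149: h=6, bucket 6 nonempty → append to chain.
Insert 235: h=4, bucket 4 empty → new chain.
Insert 875: h=6, bucket 6 nonempty → append to chain.
Final buckets:
0: 22
1: ∅
2: ∅
3: ∅
4: 235
5: ∅
6: 83 -> 325 -> 149 -> 875
7: ∅
8: ∅
9: 295 -> 768 -> 427
10: ∅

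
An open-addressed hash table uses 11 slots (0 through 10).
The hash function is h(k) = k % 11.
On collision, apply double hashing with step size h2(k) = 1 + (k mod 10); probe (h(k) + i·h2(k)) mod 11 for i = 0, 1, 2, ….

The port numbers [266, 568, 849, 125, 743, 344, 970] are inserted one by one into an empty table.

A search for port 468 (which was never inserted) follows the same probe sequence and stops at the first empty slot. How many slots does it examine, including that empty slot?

Insert 266: h=2, slot 2 empty -> index 2.
Insert 568: h=7, slot 7 empty -> index 7.
Insert 849: h=2, h2=10, slot 2 occupied -> index 1.
Insert 125: h=4, slot 4 empty -> index 4.
Insert 743: h=6, slot 6 empty -> index 6.
Insert 344: h=3, slot 3 empty -> index 3.
Insert 970: h=2, h2=1, slots 2,3,4 occupied -> index 5.
Table: [∅, 849, 266, 344, 125, 970, 743, 568, ∅, ∅, ∅]
Lookup 468: h=6, h2=9, probe 6,4,2,0 → slot 0 empty, not found.

4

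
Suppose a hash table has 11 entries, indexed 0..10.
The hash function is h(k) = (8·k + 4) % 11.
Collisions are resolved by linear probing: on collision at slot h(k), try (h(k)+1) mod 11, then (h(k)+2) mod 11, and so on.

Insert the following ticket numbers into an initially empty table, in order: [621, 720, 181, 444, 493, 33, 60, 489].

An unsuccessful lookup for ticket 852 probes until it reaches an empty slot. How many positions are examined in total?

621 hashes to 0; slot 0 is free -> place at 0.
720 hashes to 0; 0 taken -> place at 1.
181 hashes to 0; 0,1 taken -> place at 2.
444 hashes to 3; slot 3 is free -> place at 3.
493 hashes to 10; slot 10 is free -> place at 10.
33 hashes to 4; slot 4 is free -> place at 4.
60 hashes to 0; 0,1,2,3,4 taken -> place at 5.
489 hashes to 0; 0,1,2,3,4,5 taken -> place at 6.
Table: [621, 720, 181, 444, 33, 60, 489, _, _, _, 493]
Lookup 852: h=0, probe 0,1,2,3,4,5,6,7 → slot 7 empty, not found.

8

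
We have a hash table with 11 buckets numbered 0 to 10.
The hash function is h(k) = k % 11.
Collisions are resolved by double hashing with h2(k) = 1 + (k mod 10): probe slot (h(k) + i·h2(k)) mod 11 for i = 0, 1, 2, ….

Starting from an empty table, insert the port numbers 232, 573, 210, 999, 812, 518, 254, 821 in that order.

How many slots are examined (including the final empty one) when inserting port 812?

3

232 hashes to 1; slot 1 is free => place at 1.
573 hashes to 1, h2=4; 1 taken => place at 5.
210 hashes to 1, h2=1; 1 taken => place at 2.
999 hashes to 9; slot 9 is free => place at 9.
812 hashes to 9, h2=3; 9,1 taken => place at 4.
518 hashes to 1, h2=9; 1 taken => place at 10.
254 hashes to 1, h2=5; 1 taken => place at 6.
821 hashes to 7; slot 7 is free => place at 7.
Table: [., 232, 210, ., 812, 573, 254, 821, ., 999, 518]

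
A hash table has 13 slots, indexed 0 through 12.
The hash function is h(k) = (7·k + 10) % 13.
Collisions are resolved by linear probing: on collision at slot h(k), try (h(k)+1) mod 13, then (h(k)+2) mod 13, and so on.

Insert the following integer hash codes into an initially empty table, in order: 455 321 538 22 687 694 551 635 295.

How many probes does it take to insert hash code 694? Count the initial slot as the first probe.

2

455 hashes to 10; slot 10 is free => place at 10.
321 hashes to 8; slot 8 is free => place at 8.
538 hashes to 6; slot 6 is free => place at 6.
22 hashes to 8; 8 taken => place at 9.
687 hashes to 9; 9,10 taken => place at 11.
694 hashes to 6; 6 taken => place at 7.
551 hashes to 6; 6,7,8,9,10,11 taken => place at 12.
635 hashes to 9; 9,10,11,12 taken => place at 0.
295 hashes to 8; 8,9,10,11,12,0 taken => place at 1.
Table: [635, 295, ., ., ., ., 538, 694, 321, 22, 455, 687, 551]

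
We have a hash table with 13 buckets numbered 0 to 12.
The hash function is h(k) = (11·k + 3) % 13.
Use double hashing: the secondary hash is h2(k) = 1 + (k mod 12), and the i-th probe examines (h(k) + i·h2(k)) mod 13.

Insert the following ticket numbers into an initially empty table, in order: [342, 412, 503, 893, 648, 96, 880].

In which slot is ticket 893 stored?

Insert 342: h=8, slot 8 empty => index 8.
Insert 412: h=11, slot 11 empty => index 11.
Insert 503: h=11, h2=12, slot 11 occupied => index 10.
Insert 893: h=11, h2=6, slot 11 occupied => index 4.
Insert 648: h=7, slot 7 empty => index 7.
Insert 96: h=6, slot 6 empty => index 6.
Insert 880: h=11, h2=5, slot 11 occupied => index 3.
Table: [—, —, —, 880, 893, —, 96, 648, 342, —, 503, 412, —]

4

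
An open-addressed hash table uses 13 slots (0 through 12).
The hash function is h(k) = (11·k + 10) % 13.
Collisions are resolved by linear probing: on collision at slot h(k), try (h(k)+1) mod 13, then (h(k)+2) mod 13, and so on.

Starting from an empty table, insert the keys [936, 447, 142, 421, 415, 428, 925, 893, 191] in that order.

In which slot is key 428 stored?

936 hashes to 10; slot 10 is free => place at 10.
447 hashes to 0; slot 0 is free => place at 0.
142 hashes to 12; slot 12 is free => place at 12.
421 hashes to 0; 0 taken => place at 1.
415 hashes to 12; 12,0,1 taken => place at 2.
428 hashes to 12; 12,0,1,2 taken => place at 3.
925 hashes to 6; slot 6 is free => place at 6.
893 hashes to 5; slot 5 is free => place at 5.
191 hashes to 5; 5,6 taken => place at 7.
Table: [447, 421, 415, 428, —, 893, 925, 191, —, —, 936, —, 142]

3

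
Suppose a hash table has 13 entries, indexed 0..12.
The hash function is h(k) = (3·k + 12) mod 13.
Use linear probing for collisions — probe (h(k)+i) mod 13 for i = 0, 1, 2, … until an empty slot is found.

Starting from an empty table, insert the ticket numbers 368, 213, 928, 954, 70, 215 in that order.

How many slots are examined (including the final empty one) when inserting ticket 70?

4

368 hashes to 11; slot 11 is free => place at 11.
213 hashes to 1; slot 1 is free => place at 1.
928 hashes to 1; 1 taken => place at 2.
954 hashes to 1; 1,2 taken => place at 3.
70 hashes to 1; 1,2,3 taken => place at 4.
215 hashes to 7; slot 7 is free => place at 7.
Table: [-, 213, 928, 954, 70, -, -, 215, -, -, -, 368, -]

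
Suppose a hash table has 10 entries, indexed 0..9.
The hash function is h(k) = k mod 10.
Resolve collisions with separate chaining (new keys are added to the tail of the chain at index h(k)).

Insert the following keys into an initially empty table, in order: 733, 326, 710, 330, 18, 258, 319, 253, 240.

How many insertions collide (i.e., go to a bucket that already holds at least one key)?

733 → bucket 3
326 → bucket 6
710 → bucket 0
330 → bucket 0 (collision)
18 → bucket 8
258 → bucket 8 (collision)
319 → bucket 9
253 → bucket 3 (collision)
240 → bucket 0 (collision)
Final buckets:
0: 710 -> 330 -> 240
1: -
2: -
3: 733 -> 253
4: -
5: -
6: 326
7: -
8: 18 -> 258
9: 319

4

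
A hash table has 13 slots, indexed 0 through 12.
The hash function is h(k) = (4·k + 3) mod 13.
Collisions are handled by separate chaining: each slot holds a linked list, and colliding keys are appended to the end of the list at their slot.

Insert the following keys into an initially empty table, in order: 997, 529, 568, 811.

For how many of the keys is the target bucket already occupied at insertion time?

2

997 -> bucket 0
529 -> bucket 0 (collision)
568 -> bucket 0 (collision)
811 -> bucket 10
Final buckets:
0: 997 -> 529 -> 568
1: .
2: .
3: .
4: .
5: .
6: .
7: .
8: .
9: .
10: 811
11: .
12: .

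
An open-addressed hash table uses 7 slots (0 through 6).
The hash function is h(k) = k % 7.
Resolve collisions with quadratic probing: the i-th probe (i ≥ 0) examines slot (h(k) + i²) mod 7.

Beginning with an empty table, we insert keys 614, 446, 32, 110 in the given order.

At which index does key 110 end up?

2

614 hashes to 5; slot 5 is free => place at 5.
446 hashes to 5; 5 taken => place at 6.
32 hashes to 4; slot 4 is free => place at 4.
110 hashes to 5; 5,6 taken => place at 2.
Table: [∅, ∅, 110, ∅, 32, 614, 446]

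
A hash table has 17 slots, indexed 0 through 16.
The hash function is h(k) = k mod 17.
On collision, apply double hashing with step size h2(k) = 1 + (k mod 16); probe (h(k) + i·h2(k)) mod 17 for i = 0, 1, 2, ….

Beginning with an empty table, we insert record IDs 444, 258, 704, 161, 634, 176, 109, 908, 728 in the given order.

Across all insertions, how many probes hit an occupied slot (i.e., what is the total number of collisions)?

3

444: h=2 → slot 2
258: h=3 → slot 3
704: h=7 → slot 7
161: h=8 → slot 8
634: h=5 → slot 5
176: h=6 → slot 6
109: h=7, h2=14, probe 7,4 → slot 4
908: h=7, h2=13, probe 7,3,16 → slot 16
728: h=14 → slot 14
Table: [—, —, 444, 258, 109, 634, 176, 704, 161, —, —, —, —, —, 728, —, 908]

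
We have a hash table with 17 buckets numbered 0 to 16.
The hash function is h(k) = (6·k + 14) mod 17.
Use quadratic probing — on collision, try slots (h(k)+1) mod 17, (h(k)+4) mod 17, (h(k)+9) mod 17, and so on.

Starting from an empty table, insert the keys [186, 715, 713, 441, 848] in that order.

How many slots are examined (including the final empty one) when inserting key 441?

186 hashes to 8; slot 8 is free → place at 8.
715 hashes to 3; slot 3 is free → place at 3.
713 hashes to 8; 8 taken → place at 9.
441 hashes to 8; 8,9 taken → place at 12.
848 hashes to 2; slot 2 is free → place at 2.
Table: [—, —, 848, 715, —, —, —, —, 186, 713, —, —, 441, —, —, —, —]

3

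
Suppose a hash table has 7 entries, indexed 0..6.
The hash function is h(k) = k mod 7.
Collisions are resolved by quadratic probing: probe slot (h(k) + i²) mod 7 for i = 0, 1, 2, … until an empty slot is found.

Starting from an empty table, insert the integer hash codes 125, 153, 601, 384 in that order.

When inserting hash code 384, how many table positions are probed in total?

4

Insert 125: h=6, slot 6 empty → index 6.
Insert 153: h=6, slot 6 occupied → index 0.
Insert 601: h=6, slots 6,0 occupied → index 3.
Insert 384: h=6, slots 6,0,3 occupied → index 1.
Table: [153, 384, —, 601, —, —, 125]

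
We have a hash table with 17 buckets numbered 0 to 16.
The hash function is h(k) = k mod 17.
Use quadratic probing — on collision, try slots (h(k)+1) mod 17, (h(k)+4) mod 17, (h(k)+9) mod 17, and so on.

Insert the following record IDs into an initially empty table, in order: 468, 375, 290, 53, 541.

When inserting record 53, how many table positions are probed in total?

Insert 468: h=9, slot 9 empty -> index 9.
Insert 375: h=1, slot 1 empty -> index 1.
Insert 290: h=1, slot 1 occupied -> index 2.
Insert 53: h=2, slot 2 occupied -> index 3.
Insert 541: h=14, slot 14 empty -> index 14.
Table: [∅, 375, 290, 53, ∅, ∅, ∅, ∅, ∅, 468, ∅, ∅, ∅, ∅, 541, ∅, ∅]

2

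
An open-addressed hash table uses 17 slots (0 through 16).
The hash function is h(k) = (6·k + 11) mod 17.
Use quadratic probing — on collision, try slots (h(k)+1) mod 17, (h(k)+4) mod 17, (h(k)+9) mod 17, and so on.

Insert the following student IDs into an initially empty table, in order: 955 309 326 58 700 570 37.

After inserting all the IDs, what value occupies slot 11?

Insert 955: h=12, slot 12 empty → index 12.
Insert 309: h=12, slot 12 occupied → index 13.
Insert 326: h=12, slots 12,13 occupied → index 16.
Insert 58: h=2, slot 2 empty → index 2.
Insert 700: h=12, slots 12,13,16 occupied → index 4.
Insert 570: h=14, slot 14 empty → index 14.
Insert 37: h=12, slots 12,13,16,4 occupied → index 11.
Table: [_, _, 58, _, 700, _, _, _, _, _, _, 37, 955, 309, 570, _, 326]

37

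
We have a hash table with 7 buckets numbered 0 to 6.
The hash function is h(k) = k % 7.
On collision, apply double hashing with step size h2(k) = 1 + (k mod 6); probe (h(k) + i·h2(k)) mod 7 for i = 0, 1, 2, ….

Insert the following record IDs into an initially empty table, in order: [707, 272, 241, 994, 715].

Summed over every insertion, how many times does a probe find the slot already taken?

1

707 hashes to 0; slot 0 is free -> place at 0.
272 hashes to 6; slot 6 is free -> place at 6.
241 hashes to 3; slot 3 is free -> place at 3.
994 hashes to 0, h2=5; 0 taken -> place at 5.
715 hashes to 1; slot 1 is free -> place at 1.
Table: [707, 715, -, 241, -, 994, 272]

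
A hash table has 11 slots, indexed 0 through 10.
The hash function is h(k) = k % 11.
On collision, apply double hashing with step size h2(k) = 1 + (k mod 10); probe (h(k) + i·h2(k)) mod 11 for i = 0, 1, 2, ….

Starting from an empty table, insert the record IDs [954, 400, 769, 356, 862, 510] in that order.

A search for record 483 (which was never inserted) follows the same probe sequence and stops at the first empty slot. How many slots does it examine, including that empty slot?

2

954: h=8 → slot 8
400: h=4 → slot 4
769: h=10 → slot 10
356: h=4, h2=7, probe 4,0 → slot 0
862: h=4, h2=3, probe 4,7 → slot 7
510: h=4, h2=1, probe 4,5 → slot 5
Table: [356, —, —, —, 400, 510, —, 862, 954, —, 769]
Lookup 483: h=10, h2=4, probe 10,3 → slot 3 empty, not found.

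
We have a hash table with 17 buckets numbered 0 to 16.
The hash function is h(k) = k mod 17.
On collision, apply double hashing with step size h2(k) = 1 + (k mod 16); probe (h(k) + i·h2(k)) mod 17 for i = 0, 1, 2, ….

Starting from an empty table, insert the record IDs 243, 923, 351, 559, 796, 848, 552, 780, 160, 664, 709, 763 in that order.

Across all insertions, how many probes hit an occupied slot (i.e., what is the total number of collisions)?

7

Insert 243: h=5, slot 5 empty -> index 5.
Insert 923: h=5, h2=12, slot 5 occupied -> index 0.
Insert 351: h=11, slot 11 empty -> index 11.
Insert 559: h=15, slot 15 empty -> index 15.
Insert 796: h=14, slot 14 empty -> index 14.
Insert 848: h=15, h2=1, slot 15 occupied -> index 16.
Insert 552: h=8, slot 8 empty -> index 8.
Insert 780: h=15, h2=13, slots 15,11 occupied -> index 7.
Insert 160: h=7, h2=1, slots 7,8 occupied -> index 9.
Insert 664: h=1, slot 1 empty -> index 1.
Insert 709: h=12, slot 12 empty -> index 12.
Insert 763: h=15, h2=12, slot 15 occupied -> index 10.
Table: [923, 664, ., ., ., 243, ., 780, 552, 160, 763, 351, 709, ., 796, 559, 848]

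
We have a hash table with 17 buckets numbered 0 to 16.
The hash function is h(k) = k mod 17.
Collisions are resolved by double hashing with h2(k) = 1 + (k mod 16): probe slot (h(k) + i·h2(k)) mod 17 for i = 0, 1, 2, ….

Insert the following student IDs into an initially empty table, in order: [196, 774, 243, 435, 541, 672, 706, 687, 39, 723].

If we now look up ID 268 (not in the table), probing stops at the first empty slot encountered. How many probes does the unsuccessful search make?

4

196: h=9 => slot 9
774: h=9, h2=7, probe 9,16 => slot 16
243: h=5 => slot 5
435: h=10 => slot 10
541: h=14 => slot 14
672: h=9, h2=1, probe 9,10,11 => slot 11
706: h=9, h2=3, probe 9,12 => slot 12
687: h=7 => slot 7
39: h=5, h2=8, probe 5,13 => slot 13
723: h=9, h2=4, probe 9,13,0 => slot 0
Table: [723, —, —, —, —, 243, —, 687, —, 196, 435, 672, 706, 39, 541, —, 774]
Lookup 268: h=13, h2=13, probe 13,9,5,1 → slot 1 empty, not found.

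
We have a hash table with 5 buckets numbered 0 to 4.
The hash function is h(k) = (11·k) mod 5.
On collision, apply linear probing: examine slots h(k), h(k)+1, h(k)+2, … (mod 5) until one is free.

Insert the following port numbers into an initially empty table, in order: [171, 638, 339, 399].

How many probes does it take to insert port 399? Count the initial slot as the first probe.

2

171 hashes to 1; slot 1 is free => place at 1.
638 hashes to 3; slot 3 is free => place at 3.
339 hashes to 4; slot 4 is free => place at 4.
399 hashes to 4; 4 taken => place at 0.
Table: [399, 171, -, 638, 339]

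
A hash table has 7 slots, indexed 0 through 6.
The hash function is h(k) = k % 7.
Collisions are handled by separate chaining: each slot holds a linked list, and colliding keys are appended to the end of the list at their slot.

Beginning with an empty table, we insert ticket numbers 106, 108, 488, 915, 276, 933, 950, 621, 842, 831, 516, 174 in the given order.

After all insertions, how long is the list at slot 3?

106 → bucket 1
108 → bucket 3
488 → bucket 5
915 → bucket 5 (collision)
276 → bucket 3 (collision)
933 → bucket 2
950 → bucket 5 (collision)
621 → bucket 5 (collision)
842 → bucket 2 (collision)
831 → bucket 5 (collision)
516 → bucket 5 (collision)
174 → bucket 6
Final buckets:
0: _
1: 106
2: 933 -> 842
3: 108 -> 276
4: _
5: 488 -> 915 -> 950 -> 621 -> 831 -> 516
6: 174

2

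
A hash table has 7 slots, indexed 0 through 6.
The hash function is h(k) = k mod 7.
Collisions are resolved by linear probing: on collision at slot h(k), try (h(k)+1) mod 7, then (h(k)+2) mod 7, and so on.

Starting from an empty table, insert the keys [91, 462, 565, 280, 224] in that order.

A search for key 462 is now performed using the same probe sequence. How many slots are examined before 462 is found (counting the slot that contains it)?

2

91: h=0 → slot 0
462: h=0, probe 0,1 → slot 1
565: h=5 → slot 5
280: h=0, probe 0,1,2 → slot 2
224: h=0, probe 0,1,2,3 → slot 3
Table: [91, 462, 280, 224, —, 565, —]
Lookup 462: h=0, probe 0,1 → found at 1.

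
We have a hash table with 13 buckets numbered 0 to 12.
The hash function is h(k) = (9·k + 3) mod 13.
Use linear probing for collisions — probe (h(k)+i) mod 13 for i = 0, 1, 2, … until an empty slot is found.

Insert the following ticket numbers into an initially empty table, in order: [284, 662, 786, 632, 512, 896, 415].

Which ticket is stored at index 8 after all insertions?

896

284: h=11 → slot 11
662: h=7 → slot 7
786: h=5 → slot 5
632: h=10 → slot 10
512: h=9 → slot 9
896: h=7, probe 7,8 → slot 8
415: h=7, probe 7,8,9,10,11,12 → slot 12
Table: [_, _, _, _, _, 786, _, 662, 896, 512, 632, 284, 415]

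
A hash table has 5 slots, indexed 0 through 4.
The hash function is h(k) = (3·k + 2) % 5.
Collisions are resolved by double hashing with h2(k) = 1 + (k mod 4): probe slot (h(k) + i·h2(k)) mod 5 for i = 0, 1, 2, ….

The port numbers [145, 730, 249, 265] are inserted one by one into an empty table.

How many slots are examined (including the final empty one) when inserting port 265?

145 hashes to 2; slot 2 is free => place at 2.
730 hashes to 2, h2=3; 2 taken => place at 0.
249 hashes to 4; slot 4 is free => place at 4.
265 hashes to 2, h2=2; 2,4 taken => place at 1.
Table: [730, 265, 145, ∅, 249]

3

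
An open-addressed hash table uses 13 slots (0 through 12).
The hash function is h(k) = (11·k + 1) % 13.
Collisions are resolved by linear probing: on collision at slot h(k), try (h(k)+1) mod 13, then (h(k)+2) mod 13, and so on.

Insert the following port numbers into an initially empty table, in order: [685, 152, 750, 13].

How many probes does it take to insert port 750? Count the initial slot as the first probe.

685 hashes to 9; slot 9 is free => place at 9.
152 hashes to 9; 9 taken => place at 10.
750 hashes to 9; 9,10 taken => place at 11.
13 hashes to 1; slot 1 is free => place at 1.
Table: [-, 13, -, -, -, -, -, -, -, 685, 152, 750, -]

3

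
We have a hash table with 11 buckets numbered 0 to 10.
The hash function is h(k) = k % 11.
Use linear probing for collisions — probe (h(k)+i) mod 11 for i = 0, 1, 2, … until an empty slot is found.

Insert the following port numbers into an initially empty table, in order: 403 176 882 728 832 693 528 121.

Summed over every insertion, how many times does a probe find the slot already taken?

12

Insert 403: h=7, slot 7 empty -> index 7.
Insert 176: h=0, slot 0 empty -> index 0.
Insert 882: h=2, slot 2 empty -> index 2.
Insert 728: h=2, slot 2 occupied -> index 3.
Insert 832: h=7, slot 7 occupied -> index 8.
Insert 693: h=0, slot 0 occupied -> index 1.
Insert 528: h=0, slots 0,1,2,3 occupied -> index 4.
Insert 121: h=0, slots 0,1,2,3,4 occupied -> index 5.
Table: [176, 693, 882, 728, 528, 121, -, 403, 832, -, -]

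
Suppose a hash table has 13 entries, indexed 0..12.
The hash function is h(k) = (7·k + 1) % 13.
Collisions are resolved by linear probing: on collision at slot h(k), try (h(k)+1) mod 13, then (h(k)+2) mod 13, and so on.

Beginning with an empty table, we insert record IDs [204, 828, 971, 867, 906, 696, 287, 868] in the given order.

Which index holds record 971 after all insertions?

204 hashes to 12; slot 12 is free → place at 12.
828 hashes to 12; 12 taken → place at 0.
971 hashes to 12; 12,0 taken → place at 1.
867 hashes to 12; 12,0,1 taken → place at 2.
906 hashes to 12; 12,0,1,2 taken → place at 3.
696 hashes to 11; slot 11 is free → place at 11.
287 hashes to 8; slot 8 is free → place at 8.
868 hashes to 6; slot 6 is free → place at 6.
Table: [828, 971, 867, 906, -, -, 868, -, 287, -, -, 696, 204]

1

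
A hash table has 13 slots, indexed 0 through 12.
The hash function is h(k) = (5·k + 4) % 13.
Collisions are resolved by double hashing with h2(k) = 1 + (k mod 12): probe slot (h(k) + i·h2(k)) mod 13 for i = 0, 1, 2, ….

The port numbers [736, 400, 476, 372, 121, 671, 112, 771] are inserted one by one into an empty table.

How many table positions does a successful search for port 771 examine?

7

736 hashes to 5; slot 5 is free => place at 5.
400 hashes to 2; slot 2 is free => place at 2.
476 hashes to 5, h2=9; 5 taken => place at 1.
372 hashes to 5, h2=1; 5 taken => place at 6.
121 hashes to 11; slot 11 is free => place at 11.
671 hashes to 5, h2=12; 5 taken => place at 4.
112 hashes to 5, h2=5; 5 taken => place at 10.
771 hashes to 11, h2=4; 11,2,6,10,1,5 taken => place at 9.
Table: [∅, 476, 400, ∅, 671, 736, 372, ∅, ∅, 771, 112, 121, ∅]
Lookup 771: h=11, h2=4, probe 11,2,6,10,1,5,9 → found at 9.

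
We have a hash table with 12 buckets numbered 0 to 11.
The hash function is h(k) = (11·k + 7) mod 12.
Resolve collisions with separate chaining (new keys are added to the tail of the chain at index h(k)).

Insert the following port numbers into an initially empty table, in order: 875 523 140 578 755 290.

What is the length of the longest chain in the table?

2

875 → bucket 8
523 → bucket 0
140 → bucket 11
578 → bucket 5
755 → bucket 8 (collision)
290 → bucket 5 (collision)
Final buckets:
0: 523
1: .
2: .
3: .
4: .
5: 578 -> 290
6: .
7: .
8: 875 -> 755
9: .
10: .
11: 140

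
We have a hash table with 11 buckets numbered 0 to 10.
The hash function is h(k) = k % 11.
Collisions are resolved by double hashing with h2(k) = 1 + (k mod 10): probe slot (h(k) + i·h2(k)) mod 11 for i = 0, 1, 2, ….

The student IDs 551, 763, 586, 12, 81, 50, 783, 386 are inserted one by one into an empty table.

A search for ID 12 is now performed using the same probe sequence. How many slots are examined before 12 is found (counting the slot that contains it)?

3

551: h=1 -> slot 1
763: h=4 -> slot 4
586: h=3 -> slot 3
12: h=1, h2=3, probe 1,4,7 -> slot 7
81: h=4, h2=2, probe 4,6 -> slot 6
50: h=6, h2=1, probe 6,7,8 -> slot 8
783: h=2 -> slot 2
386: h=1, h2=7, probe 1,8,4,0 -> slot 0
Table: [386, 551, 783, 586, 763, -, 81, 12, 50, -, -]
Lookup 12: h=1, h2=3, probe 1,4,7 → found at 7.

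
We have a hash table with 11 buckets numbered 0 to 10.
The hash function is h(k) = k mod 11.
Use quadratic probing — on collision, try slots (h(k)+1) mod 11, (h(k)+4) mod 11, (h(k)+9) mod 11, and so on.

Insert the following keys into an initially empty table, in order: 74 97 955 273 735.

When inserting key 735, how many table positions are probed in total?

4

74: h=8 → slot 8
97: h=9 → slot 9
955: h=9, probe 9,10 → slot 10
273: h=9, probe 9,10,2 → slot 2
735: h=9, probe 9,10,2,7 → slot 7
Table: [., ., 273, ., ., ., ., 735, 74, 97, 955]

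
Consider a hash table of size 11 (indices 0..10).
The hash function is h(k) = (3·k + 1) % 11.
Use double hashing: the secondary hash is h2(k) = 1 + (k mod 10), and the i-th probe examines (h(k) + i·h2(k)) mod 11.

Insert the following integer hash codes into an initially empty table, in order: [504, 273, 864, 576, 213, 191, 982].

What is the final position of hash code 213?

Insert 504: h=6, slot 6 empty -> index 6.
Insert 273: h=6, h2=4, slot 6 occupied -> index 10.
Insert 864: h=8, slot 8 empty -> index 8.
Insert 576: h=2, slot 2 empty -> index 2.
Insert 213: h=2, h2=4, slots 2,6,10 occupied -> index 3.
Insert 191: h=2, h2=2, slot 2 occupied -> index 4.
Insert 982: h=10, h2=3, slots 10,2 occupied -> index 5.
Table: [_, _, 576, 213, 191, 982, 504, _, 864, _, 273]

3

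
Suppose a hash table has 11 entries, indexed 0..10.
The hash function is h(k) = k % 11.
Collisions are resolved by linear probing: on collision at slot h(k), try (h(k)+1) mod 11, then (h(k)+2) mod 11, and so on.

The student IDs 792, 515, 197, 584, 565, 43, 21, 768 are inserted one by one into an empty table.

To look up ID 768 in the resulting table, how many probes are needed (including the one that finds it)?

8

Insert 792: h=0, slot 0 empty => index 0.
Insert 515: h=9, slot 9 empty => index 9.
Insert 197: h=10, slot 10 empty => index 10.
Insert 584: h=1, slot 1 empty => index 1.
Insert 565: h=4, slot 4 empty => index 4.
Insert 43: h=10, slots 10,0,1 occupied => index 2.
Insert 21: h=10, slots 10,0,1,2 occupied => index 3.
Insert 768: h=9, slots 9,10,0,1,2,3,4 occupied => index 5.
Table: [792, 584, 43, 21, 565, 768, ., ., ., 515, 197]
Lookup 768: h=9, probe 9,10,0,1,2,3,4,5 → found at 5.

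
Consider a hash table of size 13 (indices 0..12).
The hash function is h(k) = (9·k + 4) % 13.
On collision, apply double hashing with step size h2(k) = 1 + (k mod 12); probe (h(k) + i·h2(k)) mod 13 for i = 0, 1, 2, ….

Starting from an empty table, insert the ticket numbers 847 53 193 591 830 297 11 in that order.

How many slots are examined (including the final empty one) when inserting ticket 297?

4

847: h=9 -> slot 9
53: h=0 -> slot 0
193: h=12 -> slot 12
591: h=6 -> slot 6
830: h=12, h2=3, probe 12,2 -> slot 2
297: h=12, h2=10, probe 12,9,6,3 -> slot 3
11: h=12, h2=12, probe 12,11 -> slot 11
Table: [53, ., 830, 297, ., ., 591, ., ., 847, ., 11, 193]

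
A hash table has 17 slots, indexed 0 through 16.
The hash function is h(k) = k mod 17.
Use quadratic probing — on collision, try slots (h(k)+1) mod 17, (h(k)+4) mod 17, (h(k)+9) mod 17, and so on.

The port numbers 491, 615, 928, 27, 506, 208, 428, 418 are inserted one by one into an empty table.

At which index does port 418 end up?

14

Insert 491: h=15, slot 15 empty → index 15.
Insert 615: h=3, slot 3 empty → index 3.
Insert 928: h=10, slot 10 empty → index 10.
Insert 27: h=10, slot 10 occupied → index 11.
Insert 506: h=13, slot 13 empty → index 13.
Insert 208: h=4, slot 4 empty → index 4.
Insert 428: h=3, slots 3,4 occupied → index 7.
Insert 418: h=10, slots 10,11 occupied → index 14.
Table: [-, -, -, 615, 208, -, -, 428, -, -, 928, 27, -, 506, 418, 491, -]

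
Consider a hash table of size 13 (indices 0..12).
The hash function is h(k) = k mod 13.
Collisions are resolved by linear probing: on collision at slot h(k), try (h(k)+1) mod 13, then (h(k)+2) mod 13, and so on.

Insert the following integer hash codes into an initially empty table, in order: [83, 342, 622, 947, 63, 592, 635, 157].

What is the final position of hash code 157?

2

Insert 83: h=5, slot 5 empty -> index 5.
Insert 342: h=4, slot 4 empty -> index 4.
Insert 622: h=11, slot 11 empty -> index 11.
Insert 947: h=11, slot 11 occupied -> index 12.
Insert 63: h=11, slots 11,12 occupied -> index 0.
Insert 592: h=7, slot 7 empty -> index 7.
Insert 635: h=11, slots 11,12,0 occupied -> index 1.
Insert 157: h=1, slot 1 occupied -> index 2.
Table: [63, 635, 157, _, 342, 83, _, 592, _, _, _, 622, 947]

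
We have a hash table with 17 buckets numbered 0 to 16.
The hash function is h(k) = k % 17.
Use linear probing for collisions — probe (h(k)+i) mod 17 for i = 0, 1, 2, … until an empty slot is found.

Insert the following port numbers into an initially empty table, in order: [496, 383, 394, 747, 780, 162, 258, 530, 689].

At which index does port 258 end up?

5

Insert 496: h=3, slot 3 empty → index 3.
Insert 383: h=9, slot 9 empty → index 9.
Insert 394: h=3, slot 3 occupied → index 4.
Insert 747: h=16, slot 16 empty → index 16.
Insert 780: h=15, slot 15 empty → index 15.
Insert 162: h=9, slot 9 occupied → index 10.
Insert 258: h=3, slots 3,4 occupied → index 5.
Insert 530: h=3, slots 3,4,5 occupied → index 6.
Insert 689: h=9, slots 9,10 occupied → index 11.
Table: [., ., ., 496, 394, 258, 530, ., ., 383, 162, 689, ., ., ., 780, 747]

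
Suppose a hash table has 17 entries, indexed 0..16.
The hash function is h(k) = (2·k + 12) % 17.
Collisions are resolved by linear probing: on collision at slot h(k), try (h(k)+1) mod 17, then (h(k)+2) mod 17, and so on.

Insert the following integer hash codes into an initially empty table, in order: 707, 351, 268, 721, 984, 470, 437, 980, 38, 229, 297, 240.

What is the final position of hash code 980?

707 hashes to 15; slot 15 is free → place at 15.
351 hashes to 0; slot 0 is free → place at 0.
268 hashes to 4; slot 4 is free → place at 4.
721 hashes to 9; slot 9 is free → place at 9.
984 hashes to 8; slot 8 is free → place at 8.
470 hashes to 0; 0 taken → place at 1.
437 hashes to 2; slot 2 is free → place at 2.
980 hashes to 0; 0,1,2 taken → place at 3.
38 hashes to 3; 3,4 taken → place at 5.
229 hashes to 11; slot 11 is free → place at 11.
297 hashes to 11; 11 taken → place at 12.
240 hashes to 16; slot 16 is free → place at 16.
Table: [351, 470, 437, 980, 268, 38, —, —, 984, 721, —, 229, 297, —, —, 707, 240]

3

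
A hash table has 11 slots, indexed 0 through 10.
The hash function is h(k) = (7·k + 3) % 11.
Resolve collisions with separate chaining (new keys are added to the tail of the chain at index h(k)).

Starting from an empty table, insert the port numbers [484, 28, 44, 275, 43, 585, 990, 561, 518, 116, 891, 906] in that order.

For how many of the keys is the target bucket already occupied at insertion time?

6

484 -> bucket 3
28 -> bucket 1
44 -> bucket 3 (collision)
275 -> bucket 3 (collision)
43 -> bucket 7
585 -> bucket 6
990 -> bucket 3 (collision)
561 -> bucket 3 (collision)
518 -> bucket 10
116 -> bucket 1 (collision)
891 -> bucket 3 (collision)
906 -> bucket 9
Final buckets:
0: _
1: 28 -> 116
2: _
3: 484 -> 44 -> 275 -> 990 -> 561 -> 891
4: _
5: _
6: 585
7: 43
8: _
9: 906
10: 518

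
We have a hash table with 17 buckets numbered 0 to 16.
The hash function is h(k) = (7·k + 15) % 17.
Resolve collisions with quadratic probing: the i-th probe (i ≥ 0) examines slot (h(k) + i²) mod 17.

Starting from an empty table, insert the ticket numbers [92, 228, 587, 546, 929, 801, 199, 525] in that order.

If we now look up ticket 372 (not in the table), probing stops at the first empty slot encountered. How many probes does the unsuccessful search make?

92 hashes to 13; slot 13 is free → place at 13.
228 hashes to 13; 13 taken → place at 14.
587 hashes to 10; slot 10 is free → place at 10.
546 hashes to 12; slot 12 is free → place at 12.
929 hashes to 7; slot 7 is free → place at 7.
801 hashes to 12; 12,13 taken → place at 16.
199 hashes to 14; 14 taken → place at 15.
525 hashes to 1; slot 1 is free → place at 1.
Table: [_, 525, _, _, _, _, _, 929, _, _, 587, _, 546, 92, 228, 199, 801]
Lookup 372: h=1, probe 1,2 → slot 2 empty, not found.

2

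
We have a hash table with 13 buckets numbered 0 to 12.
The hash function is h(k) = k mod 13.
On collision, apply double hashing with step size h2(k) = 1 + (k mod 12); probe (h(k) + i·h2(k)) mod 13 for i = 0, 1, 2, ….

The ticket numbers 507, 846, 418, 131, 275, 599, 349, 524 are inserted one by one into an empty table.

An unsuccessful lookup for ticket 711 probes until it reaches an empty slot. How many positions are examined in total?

4

507: h=0 => slot 0
846: h=1 => slot 1
418: h=2 => slot 2
131: h=1, h2=12, probe 1,0,12 => slot 12
275: h=2, h2=12, probe 2,1,0,12,11 => slot 11
599: h=1, h2=12, probe 1,0,12,11,10 => slot 10
349: h=11, h2=2, probe 11,0,2,4 => slot 4
524: h=4, h2=9, probe 4,0,9 => slot 9
Table: [507, 846, 418, ∅, 349, ∅, ∅, ∅, ∅, 524, 599, 275, 131]
Lookup 711: h=9, h2=4, probe 9,0,4,8 → slot 8 empty, not found.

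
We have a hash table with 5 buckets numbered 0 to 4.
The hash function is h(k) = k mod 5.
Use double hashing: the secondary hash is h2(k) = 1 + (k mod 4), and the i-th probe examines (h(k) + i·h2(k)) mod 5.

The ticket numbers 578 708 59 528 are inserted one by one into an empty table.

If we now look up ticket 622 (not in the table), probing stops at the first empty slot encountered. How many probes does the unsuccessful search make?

578: h=3 → slot 3
708: h=3, h2=1, probe 3,4 → slot 4
59: h=4, h2=4, probe 4,3,2 → slot 2
528: h=3, h2=1, probe 3,4,0 → slot 0
Table: [528, ., 59, 578, 708]
Lookup 622: h=2, h2=3, probe 2,0,3,1 → slot 1 empty, not found.

4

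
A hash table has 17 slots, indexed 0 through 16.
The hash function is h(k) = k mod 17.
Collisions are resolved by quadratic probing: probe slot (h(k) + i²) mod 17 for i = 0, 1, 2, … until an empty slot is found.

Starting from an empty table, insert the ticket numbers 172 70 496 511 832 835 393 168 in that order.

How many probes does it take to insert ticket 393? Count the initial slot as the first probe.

172: h=2 => slot 2
70: h=2, probe 2,3 => slot 3
496: h=3, probe 3,4 => slot 4
511: h=1 => slot 1
832: h=16 => slot 16
835: h=2, probe 2,3,6 => slot 6
393: h=2, probe 2,3,6,11 => slot 11
168: h=15 => slot 15
Table: [-, 511, 172, 70, 496, -, 835, -, -, -, -, 393, -, -, -, 168, 832]

4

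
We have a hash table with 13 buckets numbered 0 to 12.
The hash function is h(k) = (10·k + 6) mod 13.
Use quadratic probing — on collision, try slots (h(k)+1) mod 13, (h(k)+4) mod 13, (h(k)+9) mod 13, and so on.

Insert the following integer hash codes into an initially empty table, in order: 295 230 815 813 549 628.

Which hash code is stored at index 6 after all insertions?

230

Insert 295: h=5, slot 5 empty -> index 5.
Insert 230: h=5, slot 5 occupied -> index 6.
Insert 815: h=5, slots 5,6 occupied -> index 9.
Insert 813: h=11, slot 11 empty -> index 11.
Insert 549: h=10, slot 10 empty -> index 10.
Insert 628: h=7, slot 7 empty -> index 7.
Table: [_, _, _, _, _, 295, 230, 628, _, 815, 549, 813, _]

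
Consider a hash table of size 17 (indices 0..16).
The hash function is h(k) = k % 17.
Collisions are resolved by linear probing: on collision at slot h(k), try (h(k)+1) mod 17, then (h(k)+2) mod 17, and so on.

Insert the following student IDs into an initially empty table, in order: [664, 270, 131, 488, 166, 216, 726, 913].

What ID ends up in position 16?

664: h=1 => slot 1
270: h=15 => slot 15
131: h=12 => slot 12
488: h=12, probe 12,13 => slot 13
166: h=13, probe 13,14 => slot 14
216: h=12, probe 12,13,14,15,16 => slot 16
726: h=12, probe 12,13,14,15,16,0 => slot 0
913: h=12, probe 12,13,14,15,16,0,1,2 => slot 2
Table: [726, 664, 913, —, —, —, —, —, —, —, —, —, 131, 488, 166, 270, 216]

216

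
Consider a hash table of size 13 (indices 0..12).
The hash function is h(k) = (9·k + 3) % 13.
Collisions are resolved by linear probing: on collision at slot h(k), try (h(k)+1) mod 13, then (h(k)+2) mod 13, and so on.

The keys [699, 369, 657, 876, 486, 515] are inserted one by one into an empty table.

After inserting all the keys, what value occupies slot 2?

Insert 699: h=2, slot 2 empty => index 2.
Insert 369: h=9, slot 9 empty => index 9.
Insert 657: h=1, slot 1 empty => index 1.
Insert 876: h=9, slot 9 occupied => index 10.
Insert 486: h=9, slots 9,10 occupied => index 11.
Insert 515: h=10, slots 10,11 occupied => index 12.
Table: [., 657, 699, ., ., ., ., ., ., 369, 876, 486, 515]

699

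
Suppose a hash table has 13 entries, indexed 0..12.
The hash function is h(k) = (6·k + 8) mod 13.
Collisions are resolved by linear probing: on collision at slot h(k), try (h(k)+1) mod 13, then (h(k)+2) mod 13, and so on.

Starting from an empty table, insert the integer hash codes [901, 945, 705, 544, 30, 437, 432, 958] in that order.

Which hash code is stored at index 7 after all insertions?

30

901 hashes to 6; slot 6 is free => place at 6.
945 hashes to 10; slot 10 is free => place at 10.
705 hashes to 0; slot 0 is free => place at 0.
544 hashes to 9; slot 9 is free => place at 9.
30 hashes to 6; 6 taken => place at 7.
437 hashes to 4; slot 4 is free => place at 4.
432 hashes to 0; 0 taken => place at 1.
958 hashes to 10; 10 taken => place at 11.
Table: [705, 432, ∅, ∅, 437, ∅, 901, 30, ∅, 544, 945, 958, ∅]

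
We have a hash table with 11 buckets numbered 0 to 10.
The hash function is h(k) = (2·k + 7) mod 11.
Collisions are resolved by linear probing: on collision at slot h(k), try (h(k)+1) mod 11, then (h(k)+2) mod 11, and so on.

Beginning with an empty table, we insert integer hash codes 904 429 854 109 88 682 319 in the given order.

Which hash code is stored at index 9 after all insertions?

Insert 904: h=0, slot 0 empty -> index 0.
Insert 429: h=7, slot 7 empty -> index 7.
Insert 854: h=10, slot 10 empty -> index 10.
Insert 109: h=5, slot 5 empty -> index 5.
Insert 88: h=7, slot 7 occupied -> index 8.
Insert 682: h=7, slots 7,8 occupied -> index 9.
Insert 319: h=7, slots 7,8,9,10,0 occupied -> index 1.
Table: [904, 319, ., ., ., 109, ., 429, 88, 682, 854]

682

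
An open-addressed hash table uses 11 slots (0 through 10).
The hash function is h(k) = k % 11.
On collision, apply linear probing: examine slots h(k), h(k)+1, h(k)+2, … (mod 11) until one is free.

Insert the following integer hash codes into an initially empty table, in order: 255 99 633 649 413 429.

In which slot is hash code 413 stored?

255: h=2 → slot 2
99: h=0 → slot 0
633: h=6 → slot 6
649: h=0, probe 0,1 → slot 1
413: h=6, probe 6,7 → slot 7
429: h=0, probe 0,1,2,3 → slot 3
Table: [99, 649, 255, 429, -, -, 633, 413, -, -, -]

7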